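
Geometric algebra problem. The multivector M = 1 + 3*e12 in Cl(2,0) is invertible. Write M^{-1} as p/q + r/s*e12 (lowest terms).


M = 1 + 3*e12, where e12^2 = -1.
Since M commutes with its reverse ~M = a - b*e12, M * ~M = a^2 - b^2*e12^2 = a^2 + b^2.
So M^{-1} = ~M / (a^2 + b^2) = (a - b*e12)/(a^2 + b^2).
a^2 + b^2 = 1 + 9 = 10
Scalar part = 1/10 = 1/10
Bivector coeff = -3/10 = -3/10
M^{-1} = 1/10 - 3/10*e12


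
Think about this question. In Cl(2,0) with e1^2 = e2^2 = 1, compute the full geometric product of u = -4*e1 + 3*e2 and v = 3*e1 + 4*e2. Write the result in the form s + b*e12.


Expand: (-4*e1 + 3*e2)(3*e1 + 4*e2)
= (-4)*3*e1e1 + (-4)*4*e1e2 + 3*3*e2e1 + 3*4*e2e2
Using e1^2 = e2^2 = 1, e2e1 = -e1e2:
Scalar part s = (-4)*3 + 3*4 = -12 + 12 = 0
Bivector part b = (-4)*4 - 3*3 = -16 - 9 = -25
uv = 0 - 25*e12


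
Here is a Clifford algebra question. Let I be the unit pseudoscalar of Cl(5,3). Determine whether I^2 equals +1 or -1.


The pseudoscalar I = e1...e_n (product of all n generators) of Cl(p,q) satisfies I^2 = (-1)^(q + n(n-1)/2).
p = 5, q = 3, n = p + q = 8
n(n-1)/2 = 8 * 7 / 2 = 28
Exponent = q + n(n-1)/2 = 3 + 28 = 31
I^2 = (-1)^31 = -1


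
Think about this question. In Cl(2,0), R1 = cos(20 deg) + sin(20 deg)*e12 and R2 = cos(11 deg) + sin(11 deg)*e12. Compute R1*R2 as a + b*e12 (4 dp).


Same-plane rotors commute and their half-angles add:
R1*R2 = cos(a1 + a2) + sin(a1 + a2)*e12.
a1 + a2 = 20 + 11 = 31 deg
cos(31 deg) = 0.8572
sin(31 deg) = 0.5150
R1*R2 = 0.8572 + 0.5150*e12


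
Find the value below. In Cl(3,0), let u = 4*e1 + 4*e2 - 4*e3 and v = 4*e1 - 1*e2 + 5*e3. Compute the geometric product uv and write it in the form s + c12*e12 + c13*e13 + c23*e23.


In Cl(3,0): e_i^2 = 1, e_ie_j = -e_je_i for i != j.
Scalar part = u . v = 4*4 + 4*(-1) + (-4)*5
= 16 + (-4) + (-20) = -8
e12 coeff = 4*(-1) - 4*4 = -4 - 16 = -20
e13 coeff = 4*5 - (-4)*4 = 20 - (-16) = 36
e23 coeff = 4*5 - (-4)*(-1) = 20 - 4 = 16
uv = -8 - 20*e12 + 36*e13 + 16*e23


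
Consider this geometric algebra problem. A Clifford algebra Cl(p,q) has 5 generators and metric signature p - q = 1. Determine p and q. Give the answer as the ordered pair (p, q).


We need p + q = 5 and p - q = 1.
Adding: 2p = 5 + 1 = 6, so p = 3.
Then q = 5 - 3 = 2.
(p, q) = (3, 2)


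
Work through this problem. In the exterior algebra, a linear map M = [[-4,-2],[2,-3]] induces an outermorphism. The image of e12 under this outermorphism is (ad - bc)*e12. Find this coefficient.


The outermorphism of a linear map f sends e1^e2 to f(e1)^f(e2).
f(e1) = -4*e1 + 2*e2
f(e2) = -2*e1 - 3*e2
f(e1) ^ f(e2) = (-4*e1 + 2*e2) ^ (-2*e1 - 3*e2)
= (-4)*(-3)*e12 + 2*(-2)*e21
= (12 - (-4))*e12
= 16*e12
Coefficient = 16


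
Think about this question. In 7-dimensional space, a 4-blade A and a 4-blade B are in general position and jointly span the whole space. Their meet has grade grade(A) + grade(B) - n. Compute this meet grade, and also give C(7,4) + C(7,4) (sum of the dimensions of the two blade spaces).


Meet grade = grade(A) + grade(B) - n
= 4 + 4 - 7 = 1
C(7,4) = 35
C(7,4) = 35
dim_A + dim_B = 35 + 35 = 70


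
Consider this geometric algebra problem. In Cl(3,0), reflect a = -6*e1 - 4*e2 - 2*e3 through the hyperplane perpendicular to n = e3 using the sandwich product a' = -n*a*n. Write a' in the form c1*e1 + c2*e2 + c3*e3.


Reflection formula: a' = -n*a*n, with n = e3 (unit vector, n^2 = 1).
For reflection through hyperplane perp to e3:
The component along e3 flips sign, others stay.
a = (-6, -4, -2)
a' = (-6, -4, 2)
a' = -6*e1 - 4*e2 + 2*e3


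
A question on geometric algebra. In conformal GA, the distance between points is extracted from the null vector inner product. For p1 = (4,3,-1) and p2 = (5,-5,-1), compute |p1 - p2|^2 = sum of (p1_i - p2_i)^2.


p1 - p2 = (-1, 8, 0)
|p1 - p2|^2 = (-1)^2 + 8^2 + 0^2
= 1 + 64 + 0
= 65


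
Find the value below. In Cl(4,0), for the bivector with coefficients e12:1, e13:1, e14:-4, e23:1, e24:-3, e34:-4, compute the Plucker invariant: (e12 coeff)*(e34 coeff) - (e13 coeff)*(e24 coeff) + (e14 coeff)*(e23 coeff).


Plucker relation: af - be + cd
a*f = 1*(-4) = -4
b*e = 1*(-3) = -3
c*d = (-4)*1 = -4
af - be + cd = -4 - (-3) + (-4)
= -5


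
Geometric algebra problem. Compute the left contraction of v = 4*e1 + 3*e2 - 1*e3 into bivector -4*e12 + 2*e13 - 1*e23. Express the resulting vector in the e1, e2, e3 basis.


Left contraction v _| B = <vB>_1 (grade-1 part of the geometric product vB).
Using e1_|e12 = e2, e2_|e12 = -e1, e1_|e13 = e3, e3_|e13 = -e1, e2_|e23 = e3, e3_|e23 = -e2:
e1 coeff: -v2*b12 - v3*b13 = -(3)*(-4) - (-1)*(2) = 14
e2 coeff: v1*b12 - v3*b23 = (4)*(-4) - (-1)*(-1) = -17
e3 coeff: v1*b13 + v2*b23 = (4)*(2) + (3)*(-1) = 5
v _| B = 14*e1 - 17*e2 + 5*e3


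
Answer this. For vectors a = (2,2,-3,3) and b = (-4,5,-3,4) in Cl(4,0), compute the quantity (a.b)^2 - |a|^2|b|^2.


a . b = 2*(-4) + 2*5 + (-3)*(-3) + 3*4
= -8 + 10 + 9 + 12 = 23
|a|^2 = 2^2 + 2^2 + (-3)^2 + 3^2 = 26
|b|^2 = (-4)^2 + 5^2 + (-3)^2 + 4^2 = 66
(a.b)^2 = 23^2 = 529
|a|^2 * |b|^2 = 26 * 66 = 1716
Result = 529 - 1716 = -1187


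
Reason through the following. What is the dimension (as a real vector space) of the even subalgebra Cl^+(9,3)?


Even subalgebra dimension = 2^(n-1)
n = 9 + 3 = 12
2^(12 - 1) = 2^11 = 2048
Verification: sum of C(12,k) for even k = 1 + 66 + 495 + 924 + 495 + 66 + 1 = 2048
Result = 2048


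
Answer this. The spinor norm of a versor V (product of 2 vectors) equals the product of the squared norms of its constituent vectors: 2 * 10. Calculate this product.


Spinor norm N(V) = |v1|^2 * |v2|^2 * ... * |v2|^2
= 2 * 10
Running product: 2, 20
N(V) = 20


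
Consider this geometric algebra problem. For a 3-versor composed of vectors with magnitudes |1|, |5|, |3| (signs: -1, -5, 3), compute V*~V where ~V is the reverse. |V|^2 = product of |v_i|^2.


Each vector v_i has |v_i|^2 = s_i^2
Squared scales: (-1)^2 = 1, (-5)^2 = 25, 3^2 = 9
|V|^2 = 1 * 25 * 9
= 225


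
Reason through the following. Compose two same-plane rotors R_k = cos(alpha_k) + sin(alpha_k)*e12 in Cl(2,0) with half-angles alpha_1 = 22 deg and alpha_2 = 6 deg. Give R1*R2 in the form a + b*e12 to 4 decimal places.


Same-plane rotors commute and their half-angles add:
R1*R2 = cos(a1 + a2) + sin(a1 + a2)*e12.
a1 + a2 = 22 + 6 = 28 deg
cos(28 deg) = 0.8829
sin(28 deg) = 0.4695
R1*R2 = 0.8829 + 0.4695*e12


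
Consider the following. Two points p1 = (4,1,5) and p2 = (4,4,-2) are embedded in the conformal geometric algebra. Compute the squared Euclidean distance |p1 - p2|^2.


p1 - p2 = (0, -3, 7)
|p1 - p2|^2 = 0^2 + (-3)^2 + 7^2
= 0 + 9 + 49
= 58


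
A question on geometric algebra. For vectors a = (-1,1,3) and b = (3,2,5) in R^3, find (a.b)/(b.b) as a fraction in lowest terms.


Projection coefficient = (a . b) / (b . b)
a . b = (-1)*3 + 1*2 + 3*5
= -3 + 2 + 15 = 14
b . b = 3^2 + 2^2 + 5^2
= 9 + 4 + 25 = 38
Coefficient = 14/38
In lowest terms: 7/19


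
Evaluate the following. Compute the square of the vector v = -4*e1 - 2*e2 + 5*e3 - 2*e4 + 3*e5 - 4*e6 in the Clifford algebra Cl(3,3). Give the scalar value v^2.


v^2 = sum of c_i^2 * e_i^2
Positive signature terms (e_i^2 = +1): (-4)^2 + (-2)^2 + 5^2 = 45
Negative signature terms (e_j^2 = -1): (-2)^2 + 3^2 + (-4)^2 = 29
v^2 = 45 - 29 = 16


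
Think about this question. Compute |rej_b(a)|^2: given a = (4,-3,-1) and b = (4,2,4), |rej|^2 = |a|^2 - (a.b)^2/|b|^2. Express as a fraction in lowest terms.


|a|^2 = 4^2 + (-3)^2 + (-1)^2 = 26
|b|^2 = 4^2 + 2^2 + 4^2 = 36
a . b = 4*4 + (-3)*2 + (-1)*4 = 6
(a.b)^2 = 6^2 = 36
|rej|^2 = 26 - 36/36
= (936 - 36)/36
= 900/36
In lowest terms: 25/1


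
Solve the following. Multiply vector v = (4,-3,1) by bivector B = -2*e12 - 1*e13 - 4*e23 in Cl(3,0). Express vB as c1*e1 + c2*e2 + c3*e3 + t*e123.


vB has grade-1 (vector) and grade-3 (trivector) parts: vB = (v _| B) + (v ^ B).
Vector part <vB>_1:
  e1: -v2*b12 - v3*b13 = -(-3)*(-2) - (1)*(-1) = -5
  e2: v1*b12 - v3*b23 = (4)*(-2) - (1)*(-4) = -4
  e3: v1*b13 + v2*b23 = (4)*(-1) + (-3)*(-4) = 8
Trivector part <vB>_3:
  e123: v1*b23 - v2*b13 + v3*b12 = (4)*(-4) - (-3)*(-1) + (1)*(-2) = -21
vB = -5*e1 - 4*e2 + 8*e3 - 21*e123


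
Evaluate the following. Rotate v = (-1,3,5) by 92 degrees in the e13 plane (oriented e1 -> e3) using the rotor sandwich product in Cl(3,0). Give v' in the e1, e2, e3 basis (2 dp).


Rotor R = cos(46deg) - sin(46deg)*e13
Rotation angle theta = 2 * 46 = 92 degrees in the e13 plane (e1 -> e3).
The component perpendicular to the plane (e2) is invariant: v'_2 = v2 = 3.00
cos(92deg) = -0.0349, sin(92deg) = 0.9994
v'_1 = v1*cos(theta) - v3*sin(theta) = -1*(-0.0349) - 5*0.9994 = -4.96
v'_3 = v1*sin(theta) + v3*cos(theta) = -1*0.9994 + 5*(-0.0349) = -1.17
v' = -4.96*e1 + 3.00*e2 - 1.17*e3


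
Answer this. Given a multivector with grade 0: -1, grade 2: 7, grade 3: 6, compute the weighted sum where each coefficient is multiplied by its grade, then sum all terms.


Grade-weighted sum = sum of grade_k * coefficient_k
0*(-1) = 0
2*7 = 14
3*6 = 18
Total = 0 + 14 + 18 = 32


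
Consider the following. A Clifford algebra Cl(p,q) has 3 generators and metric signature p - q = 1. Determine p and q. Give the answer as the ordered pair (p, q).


We need p + q = 3 and p - q = 1.
Adding: 2p = 3 + 1 = 4, so p = 2.
Then q = 3 - 2 = 1.
(p, q) = (2, 1)


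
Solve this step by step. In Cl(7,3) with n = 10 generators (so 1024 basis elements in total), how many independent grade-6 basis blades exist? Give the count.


Number of grade-k basis blades in Cl(p,q) with n = p + q is C(n, k).
n = 7 + 3 = 10
C(10, 6) = 10! / (6! * 4!)
= 3628800 / (720 * 24)
= 210


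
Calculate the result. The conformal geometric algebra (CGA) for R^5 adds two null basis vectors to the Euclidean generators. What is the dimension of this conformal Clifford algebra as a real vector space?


The conformal model of R^5 uses Cl(6,1): the 5 Euclidean generators plus two extra orthogonal generators e+ (e+^2 = +1) and e- (e-^2 = -1), from which the null vectors e0, einf are built.
Number of generators m = 5 + 2 = 7.
dim Cl(p,q) = 2^m = 2^7 = 128


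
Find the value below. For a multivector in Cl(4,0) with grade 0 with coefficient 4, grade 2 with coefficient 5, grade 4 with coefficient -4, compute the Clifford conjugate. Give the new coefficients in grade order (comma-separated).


Clifford conjugate sign for grade k: (-1)^(k(k+1)/2)
Grade 0: (-1)^(0*1/2) = (-1)^0 = 1, coeff 4 -> 4
Grade 2: (-1)^(2*3/2) = (-1)^3 = -1, coeff 5 -> -5
Grade 4: (-1)^(4*5/2) = (-1)^10 = 1, coeff -4 -> -4
Conjugated coefficients: 4, -5, -4


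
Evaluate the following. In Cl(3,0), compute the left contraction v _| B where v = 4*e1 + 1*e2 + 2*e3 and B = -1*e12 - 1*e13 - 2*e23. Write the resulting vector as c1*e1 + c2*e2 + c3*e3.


Left contraction v _| B = <vB>_1 (grade-1 part of the geometric product vB).
Using e1_|e12 = e2, e2_|e12 = -e1, e1_|e13 = e3, e3_|e13 = -e1, e2_|e23 = e3, e3_|e23 = -e2:
e1 coeff: -v2*b12 - v3*b13 = -(1)*(-1) - (2)*(-1) = 3
e2 coeff: v1*b12 - v3*b23 = (4)*(-1) - (2)*(-2) = 0
e3 coeff: v1*b13 + v2*b23 = (4)*(-1) + (1)*(-2) = -6
v _| B = 3*e1 + 0*e2 - 6*e3


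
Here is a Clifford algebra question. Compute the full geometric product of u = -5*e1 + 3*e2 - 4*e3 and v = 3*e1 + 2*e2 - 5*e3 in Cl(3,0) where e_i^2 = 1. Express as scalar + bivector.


In Cl(3,0): e_i^2 = 1, e_ie_j = -e_je_i for i != j.
Scalar part = u . v = (-5)*3 + 3*2 + (-4)*(-5)
= -15 + 6 + 20 = 11
e12 coeff = (-5)*2 - 3*3 = -10 - 9 = -19
e13 coeff = (-5)*(-5) - (-4)*3 = 25 - (-12) = 37
e23 coeff = 3*(-5) - (-4)*2 = -15 - (-8) = -7
uv = 11 - 19*e12 + 37*e13 - 7*e23


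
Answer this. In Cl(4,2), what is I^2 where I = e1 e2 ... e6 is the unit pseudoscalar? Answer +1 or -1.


The pseudoscalar I = e1...e_n (product of all n generators) of Cl(p,q) satisfies I^2 = (-1)^(q + n(n-1)/2).
p = 4, q = 2, n = p + q = 6
n(n-1)/2 = 6 * 5 / 2 = 15
Exponent = q + n(n-1)/2 = 2 + 15 = 17
I^2 = (-1)^17 = -1


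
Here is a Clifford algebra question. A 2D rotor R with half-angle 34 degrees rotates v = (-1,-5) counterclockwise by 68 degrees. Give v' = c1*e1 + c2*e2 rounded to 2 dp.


Rotor R = cos(34deg) - sin(34deg)*e12
Rotation angle theta = 2 * 34 = 68 degrees
v' = R*v*~R rotates v by theta.
cos(68deg) = 0.3746, sin(68deg) = 0.9272
v'_1 = -1*cos(68deg) - (-5)*sin(68deg)
= -1*0.3746 - (-5)*0.9272
= 4.26
v'_2 = -1*sin(68deg) + (-5)*cos(68deg)
= -1*0.9272 + (-5)*0.3746
= -2.80
v' = 4.26*e1 - 2.80*e2


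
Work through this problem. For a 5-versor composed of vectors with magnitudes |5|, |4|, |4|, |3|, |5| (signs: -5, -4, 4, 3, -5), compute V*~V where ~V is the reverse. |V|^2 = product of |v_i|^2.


Each vector v_i has |v_i|^2 = s_i^2
Squared scales: (-5)^2 = 25, (-4)^2 = 16, 4^2 = 16, 3^2 = 9, (-5)^2 = 25
|V|^2 = 25 * 16 * 16 * 9 * 25
= 1440000


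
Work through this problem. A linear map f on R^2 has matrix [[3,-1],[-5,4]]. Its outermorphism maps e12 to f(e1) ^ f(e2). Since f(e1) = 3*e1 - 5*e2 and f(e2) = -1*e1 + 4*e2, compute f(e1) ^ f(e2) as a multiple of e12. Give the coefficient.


The outermorphism of a linear map f sends e1^e2 to f(e1)^f(e2).
f(e1) = 3*e1 - 5*e2
f(e2) = -1*e1 + 4*e2
f(e1) ^ f(e2) = (3*e1 - 5*e2) ^ (-1*e1 + 4*e2)
= 3*4*e12 + (-5)*(-1)*e21
= (12 - 5)*e12
= 7*e12
Coefficient = 7


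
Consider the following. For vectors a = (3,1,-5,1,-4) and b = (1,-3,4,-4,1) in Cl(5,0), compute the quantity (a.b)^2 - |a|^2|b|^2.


a . b = 3*1 + 1*(-3) + (-5)*4 + 1*(-4) + (-4)*1
= 3 + (-3) + (-20) + (-4) + (-4) = -28
|a|^2 = 3^2 + 1^2 + (-5)^2 + 1^2 + (-4)^2 = 52
|b|^2 = 1^2 + (-3)^2 + 4^2 + (-4)^2 + 1^2 = 43
(a.b)^2 = (-28)^2 = 784
|a|^2 * |b|^2 = 52 * 43 = 2236
Result = 784 - 2236 = -1452


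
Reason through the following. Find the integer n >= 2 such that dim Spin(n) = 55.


dim Spin(n) = dim so(n) = n(n-1)/2.
Solve n(n-1)/2 = 55, i.e. n^2 - n - 110 = 0.
Discriminant = 1 + 8*55 = 441
n = (1 + sqrt(441))/2 = (1 + 21)/2 = 11


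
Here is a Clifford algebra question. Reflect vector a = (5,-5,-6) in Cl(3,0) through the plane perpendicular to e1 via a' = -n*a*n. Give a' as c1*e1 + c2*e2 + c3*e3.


Reflection formula: a' = -n*a*n, with n = e1 (unit vector, n^2 = 1).
For reflection through hyperplane perp to e1:
The component along e1 flips sign, others stay.
a = (5, -5, -6)
a' = (-5, -5, -6)
a' = -5*e1 - 5*e2 - 6*e3


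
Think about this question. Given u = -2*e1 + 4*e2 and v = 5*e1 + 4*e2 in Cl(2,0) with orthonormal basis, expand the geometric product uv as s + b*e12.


Expand: (-2*e1 + 4*e2)(5*e1 + 4*e2)
= (-2)*5*e1e1 + (-2)*4*e1e2 + 4*5*e2e1 + 4*4*e2e2
Using e1^2 = e2^2 = 1, e2e1 = -e1e2:
Scalar part s = (-2)*5 + 4*4 = -10 + 16 = 6
Bivector part b = (-2)*4 - 4*5 = -8 - 20 = -28
uv = 6 - 28*e12


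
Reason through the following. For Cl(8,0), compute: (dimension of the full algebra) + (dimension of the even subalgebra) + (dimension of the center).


n = 8 + 0 = 8
Total dim = 2^8 = 256
Even subalgebra dim = 2^7 = 128
n is even, so center dim = 1
Sum = 256 + 128 + 1 = 385


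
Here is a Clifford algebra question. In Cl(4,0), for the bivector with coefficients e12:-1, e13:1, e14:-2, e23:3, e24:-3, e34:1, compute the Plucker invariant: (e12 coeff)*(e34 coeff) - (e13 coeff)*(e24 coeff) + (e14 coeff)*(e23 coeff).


Plucker relation: af - be + cd
a*f = (-1)*1 = -1
b*e = 1*(-3) = -3
c*d = (-2)*3 = -6
af - be + cd = -1 - (-3) + (-6)
= -4


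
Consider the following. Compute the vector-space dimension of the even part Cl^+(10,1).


Even subalgebra dimension = 2^(n-1)
n = 10 + 1 = 11
2^(11 - 1) = 2^10 = 1024
Verification: sum of C(11,k) for even k = 1 + 55 + 330 + 462 + 165 + 11 = 1024
Result = 1024


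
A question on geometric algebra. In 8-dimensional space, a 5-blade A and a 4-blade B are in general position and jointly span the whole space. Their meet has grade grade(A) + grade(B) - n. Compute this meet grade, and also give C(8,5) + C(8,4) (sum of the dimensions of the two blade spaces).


Meet grade = grade(A) + grade(B) - n
= 5 + 4 - 8 = 1
C(8,5) = 56
C(8,4) = 70
dim_A + dim_B = 56 + 70 = 126


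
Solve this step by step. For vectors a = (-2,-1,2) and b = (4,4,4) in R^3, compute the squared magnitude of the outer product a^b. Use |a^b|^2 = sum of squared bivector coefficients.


a wedge b = (a1*b2 - a2*b1)*e12 + (a1*b3 - a3*b1)*e13 + (a2*b3 - a3*b2)*e23
e12 coeff: (-2)*4 - (-1)*4 = -8 - (-4) = -4
e13 coeff: (-2)*4 - 2*4 = -8 - 8 = -16
e23 coeff: (-1)*4 - 2*4 = -4 - 8 = -12
|a wedge b|^2 = (-4)^2 + (-16)^2 + (-12)^2
= 16 + 256 + 144
= 416


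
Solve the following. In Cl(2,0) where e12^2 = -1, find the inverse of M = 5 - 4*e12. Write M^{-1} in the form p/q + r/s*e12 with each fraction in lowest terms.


M = 5 - 4*e12, where e12^2 = -1.
Since M commutes with its reverse ~M = a - b*e12, M * ~M = a^2 - b^2*e12^2 = a^2 + b^2.
So M^{-1} = ~M / (a^2 + b^2) = (a - b*e12)/(a^2 + b^2).
a^2 + b^2 = 25 + 16 = 41
Scalar part = 5/41 = 5/41
Bivector coeff = 4/41 = 4/41
M^{-1} = 5/41 + 4/41*e12


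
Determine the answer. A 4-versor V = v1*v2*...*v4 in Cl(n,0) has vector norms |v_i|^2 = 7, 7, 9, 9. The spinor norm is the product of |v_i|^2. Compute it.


Spinor norm N(V) = |v1|^2 * |v2|^2 * ... * |v4|^2
= 7 * 7 * 9 * 9
Running product: 7, 49, 441, 3969
N(V) = 3969


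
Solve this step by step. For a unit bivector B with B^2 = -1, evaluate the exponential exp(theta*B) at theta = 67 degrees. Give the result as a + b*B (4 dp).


For a unit bivector B with B^2 = -1, the exponential series gives
e^(theta*B) = cos(theta) + sin(theta)*B (the GA analogue of Euler's formula).
theta = 67 degrees = 1.169371 rad
cos(67 deg) = 0.3907
sin(67 deg) = 0.9205
exp(theta*B) = 0.3907 + 0.9205*B


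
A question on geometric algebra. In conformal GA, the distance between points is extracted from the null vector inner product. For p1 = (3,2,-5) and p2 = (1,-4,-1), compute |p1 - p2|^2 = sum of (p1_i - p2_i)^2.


p1 - p2 = (2, 6, -4)
|p1 - p2|^2 = 2^2 + 6^2 + (-4)^2
= 4 + 36 + 16
= 56


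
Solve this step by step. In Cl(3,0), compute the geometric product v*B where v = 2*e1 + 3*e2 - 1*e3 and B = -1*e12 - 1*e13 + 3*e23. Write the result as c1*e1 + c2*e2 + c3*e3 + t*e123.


vB has grade-1 (vector) and grade-3 (trivector) parts: vB = (v _| B) + (v ^ B).
Vector part <vB>_1:
  e1: -v2*b12 - v3*b13 = -(3)*(-1) - (-1)*(-1) = 2
  e2: v1*b12 - v3*b23 = (2)*(-1) - (-1)*(3) = 1
  e3: v1*b13 + v2*b23 = (2)*(-1) + (3)*(3) = 7
Trivector part <vB>_3:
  e123: v1*b23 - v2*b13 + v3*b12 = (2)*(3) - (3)*(-1) + (-1)*(-1) = 10
vB = 2*e1 + 1*e2 + 7*e3 + 10*e123


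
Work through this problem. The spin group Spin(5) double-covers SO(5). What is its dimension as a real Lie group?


Spin(n) double-covers SO(n); both have Lie algebra so(n) of dimension n(n-1)/2.
n = 5
n(n-1) = 5 * 4 = 20
dim Spin(5) = 20/2 = 10


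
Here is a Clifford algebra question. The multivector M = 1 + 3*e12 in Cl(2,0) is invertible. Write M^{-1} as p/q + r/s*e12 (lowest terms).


M = 1 + 3*e12, where e12^2 = -1.
Since M commutes with its reverse ~M = a - b*e12, M * ~M = a^2 - b^2*e12^2 = a^2 + b^2.
So M^{-1} = ~M / (a^2 + b^2) = (a - b*e12)/(a^2 + b^2).
a^2 + b^2 = 1 + 9 = 10
Scalar part = 1/10 = 1/10
Bivector coeff = -3/10 = -3/10
M^{-1} = 1/10 - 3/10*e12


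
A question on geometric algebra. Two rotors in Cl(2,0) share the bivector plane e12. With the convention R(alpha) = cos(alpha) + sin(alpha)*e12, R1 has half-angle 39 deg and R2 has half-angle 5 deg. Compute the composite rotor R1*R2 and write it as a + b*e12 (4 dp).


Same-plane rotors commute and their half-angles add:
R1*R2 = cos(a1 + a2) + sin(a1 + a2)*e12.
a1 + a2 = 39 + 5 = 44 deg
cos(44 deg) = 0.7193
sin(44 deg) = 0.6947
R1*R2 = 0.7193 + 0.6947*e12


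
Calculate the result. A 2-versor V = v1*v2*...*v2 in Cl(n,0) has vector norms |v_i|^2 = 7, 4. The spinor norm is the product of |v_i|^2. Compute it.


Spinor norm N(V) = |v1|^2 * |v2|^2 * ... * |v2|^2
= 7 * 4
Running product: 7, 28
N(V) = 28


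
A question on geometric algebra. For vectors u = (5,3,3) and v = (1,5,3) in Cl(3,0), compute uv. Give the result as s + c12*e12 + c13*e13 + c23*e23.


In Cl(3,0): e_i^2 = 1, e_ie_j = -e_je_i for i != j.
Scalar part = u . v = 5*1 + 3*5 + 3*3
= 5 + 15 + 9 = 29
e12 coeff = 5*5 - 3*1 = 25 - 3 = 22
e13 coeff = 5*3 - 3*1 = 15 - 3 = 12
e23 coeff = 3*3 - 3*5 = 9 - 15 = -6
uv = 29 + 22*e12 + 12*e13 - 6*e23


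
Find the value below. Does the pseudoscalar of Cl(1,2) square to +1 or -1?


The pseudoscalar I = e1...e_n (product of all n generators) of Cl(p,q) satisfies I^2 = (-1)^(q + n(n-1)/2).
p = 1, q = 2, n = p + q = 3
n(n-1)/2 = 3 * 2 / 2 = 3
Exponent = q + n(n-1)/2 = 2 + 3 = 5
I^2 = (-1)^5 = -1


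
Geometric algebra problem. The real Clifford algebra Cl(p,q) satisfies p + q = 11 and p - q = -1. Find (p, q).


We need p + q = 11 and p - q = -1.
Adding: 2p = 11 + (-1) = 10, so p = 5.
Then q = 11 - 5 = 6.
(p, q) = (5, 6)


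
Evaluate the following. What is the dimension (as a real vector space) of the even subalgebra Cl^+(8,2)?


Even subalgebra dimension = 2^(n-1)
n = 8 + 2 = 10
2^(10 - 1) = 2^9 = 512
Verification: sum of C(10,k) for even k = 1 + 45 + 210 + 210 + 45 + 1 = 512
Result = 512


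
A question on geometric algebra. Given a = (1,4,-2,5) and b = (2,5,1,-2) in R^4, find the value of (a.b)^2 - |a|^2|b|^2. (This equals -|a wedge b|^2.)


a . b = 1*2 + 4*5 + (-2)*1 + 5*(-2)
= 2 + 20 + (-2) + (-10) = 10
|a|^2 = 1^2 + 4^2 + (-2)^2 + 5^2 = 46
|b|^2 = 2^2 + 5^2 + 1^2 + (-2)^2 = 34
(a.b)^2 = 10^2 = 100
|a|^2 * |b|^2 = 46 * 34 = 1564
Result = 100 - 1564 = -1464


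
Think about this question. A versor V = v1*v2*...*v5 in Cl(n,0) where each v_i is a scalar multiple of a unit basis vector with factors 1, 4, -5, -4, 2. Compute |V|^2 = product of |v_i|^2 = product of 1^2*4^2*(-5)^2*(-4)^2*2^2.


Each vector v_i has |v_i|^2 = s_i^2
Squared scales: 1^2 = 1, 4^2 = 16, (-5)^2 = 25, (-4)^2 = 16, 2^2 = 4
|V|^2 = 1 * 16 * 25 * 16 * 4
= 25600


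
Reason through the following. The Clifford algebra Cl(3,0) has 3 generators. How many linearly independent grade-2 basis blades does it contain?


Number of grade-k basis blades in Cl(p,q) with n = p + q is C(n, k).
n = 3 + 0 = 3
C(3, 2) = 3! / (2! * 1!)
= 6 / (2 * 1)
= 3


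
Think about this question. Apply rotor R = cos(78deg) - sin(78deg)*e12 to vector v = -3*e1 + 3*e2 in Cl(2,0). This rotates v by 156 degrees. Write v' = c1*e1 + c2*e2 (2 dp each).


Rotor R = cos(78deg) - sin(78deg)*e12
Rotation angle theta = 2 * 78 = 156 degrees
v' = R*v*~R rotates v by theta.
cos(156deg) = -0.9135, sin(156deg) = 0.4067
v'_1 = -3*cos(156deg) - 3*sin(156deg)
= -3*(-0.9135) - 3*0.4067
= 1.52
v'_2 = -3*sin(156deg) + 3*cos(156deg)
= -3*0.4067 + 3*(-0.9135)
= -3.96
v' = 1.52*e1 - 3.96*e2


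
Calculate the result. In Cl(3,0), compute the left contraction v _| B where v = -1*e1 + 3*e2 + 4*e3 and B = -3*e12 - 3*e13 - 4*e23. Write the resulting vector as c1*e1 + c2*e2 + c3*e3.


Left contraction v _| B = <vB>_1 (grade-1 part of the geometric product vB).
Using e1_|e12 = e2, e2_|e12 = -e1, e1_|e13 = e3, e3_|e13 = -e1, e2_|e23 = e3, e3_|e23 = -e2:
e1 coeff: -v2*b12 - v3*b13 = -(3)*(-3) - (4)*(-3) = 21
e2 coeff: v1*b12 - v3*b23 = (-1)*(-3) - (4)*(-4) = 19
e3 coeff: v1*b13 + v2*b23 = (-1)*(-3) + (3)*(-4) = -9
v _| B = 21*e1 + 19*e2 - 9*e3


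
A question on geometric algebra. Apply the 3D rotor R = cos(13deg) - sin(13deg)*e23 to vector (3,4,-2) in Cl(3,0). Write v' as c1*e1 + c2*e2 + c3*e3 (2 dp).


Rotor R = cos(13deg) - sin(13deg)*e23
Rotation angle theta = 2 * 13 = 26 degrees in the e23 plane (e2 -> e3).
The component perpendicular to the plane (e1) is invariant: v'_1 = v1 = 3.00
cos(26deg) = 0.8988, sin(26deg) = 0.4384
v'_2 = v2*cos(theta) - v3*sin(theta) = 4*0.8988 - (-2)*0.4384 = 4.47
v'_3 = v2*sin(theta) + v3*cos(theta) = 4*0.4384 + (-2)*0.8988 = -0.04
v' = 3.00*e1 + 4.47*e2 - 0.04*e3


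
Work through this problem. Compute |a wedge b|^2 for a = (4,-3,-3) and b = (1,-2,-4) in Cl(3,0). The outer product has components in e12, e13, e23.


a wedge b = (a1*b2 - a2*b1)*e12 + (a1*b3 - a3*b1)*e13 + (a2*b3 - a3*b2)*e23
e12 coeff: 4*(-2) - (-3)*1 = -8 - (-3) = -5
e13 coeff: 4*(-4) - (-3)*1 = -16 - (-3) = -13
e23 coeff: (-3)*(-4) - (-3)*(-2) = 12 - 6 = 6
|a wedge b|^2 = (-5)^2 + (-13)^2 + 6^2
= 25 + 169 + 36
= 230


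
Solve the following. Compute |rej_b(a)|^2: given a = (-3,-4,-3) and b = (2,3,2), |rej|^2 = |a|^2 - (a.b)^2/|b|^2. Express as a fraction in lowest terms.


|a|^2 = (-3)^2 + (-4)^2 + (-3)^2 = 34
|b|^2 = 2^2 + 3^2 + 2^2 = 17
a . b = (-3)*2 + (-4)*3 + (-3)*2 = -24
(a.b)^2 = (-24)^2 = 576
|rej|^2 = 34 - 576/17
= (578 - 576)/17
= 2/17
In lowest terms: 2/17


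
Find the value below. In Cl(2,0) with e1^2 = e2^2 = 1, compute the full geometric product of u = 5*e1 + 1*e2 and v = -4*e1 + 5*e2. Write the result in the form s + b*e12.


Expand: (5*e1 + 1*e2)(-4*e1 + 5*e2)
= 5*(-4)*e1e1 + 5*5*e1e2 + 1*(-4)*e2e1 + 1*5*e2e2
Using e1^2 = e2^2 = 1, e2e1 = -e1e2:
Scalar part s = 5*(-4) + 1*5 = -20 + 5 = -15
Bivector part b = 5*5 - 1*(-4) = 25 - (-4) = 29
uv = -15 + 29*e12


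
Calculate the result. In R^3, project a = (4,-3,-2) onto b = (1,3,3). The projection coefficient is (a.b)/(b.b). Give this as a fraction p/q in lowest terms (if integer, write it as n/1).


Projection coefficient = (a . b) / (b . b)
a . b = 4*1 + (-3)*3 + (-2)*3
= 4 + (-9) + (-6) = -11
b . b = 1^2 + 3^2 + 3^2
= 1 + 9 + 9 = 19
Coefficient = -11/19
In lowest terms: -11/19


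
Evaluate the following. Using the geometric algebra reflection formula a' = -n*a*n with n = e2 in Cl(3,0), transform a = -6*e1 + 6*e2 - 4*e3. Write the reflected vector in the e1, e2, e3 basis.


Reflection formula: a' = -n*a*n, with n = e2 (unit vector, n^2 = 1).
For reflection through hyperplane perp to e2:
The component along e2 flips sign, others stay.
a = (-6, 6, -4)
a' = (-6, -6, -4)
a' = -6*e1 - 6*e2 - 4*e3


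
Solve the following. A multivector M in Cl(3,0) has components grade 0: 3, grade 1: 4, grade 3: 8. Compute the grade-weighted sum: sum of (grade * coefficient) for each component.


Grade-weighted sum = sum of grade_k * coefficient_k
0*3 = 0
1*4 = 4
3*8 = 24
Total = 0 + 4 + 24 = 28


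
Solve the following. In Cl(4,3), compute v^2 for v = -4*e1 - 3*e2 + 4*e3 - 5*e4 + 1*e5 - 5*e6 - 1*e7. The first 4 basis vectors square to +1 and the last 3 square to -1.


v^2 = sum of c_i^2 * e_i^2
Positive signature terms (e_i^2 = +1): (-4)^2 + (-3)^2 + 4^2 + (-5)^2 = 66
Negative signature terms (e_j^2 = -1): 1^2 + (-5)^2 + (-1)^2 = 27
v^2 = 66 - 27 = 39


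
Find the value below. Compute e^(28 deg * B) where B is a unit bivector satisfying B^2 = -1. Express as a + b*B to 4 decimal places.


For a unit bivector B with B^2 = -1, the exponential series gives
e^(theta*B) = cos(theta) + sin(theta)*B (the GA analogue of Euler's formula).
theta = 28 degrees = 0.488692 rad
cos(28 deg) = 0.8829
sin(28 deg) = 0.4695
exp(theta*B) = 0.8829 + 0.4695*B


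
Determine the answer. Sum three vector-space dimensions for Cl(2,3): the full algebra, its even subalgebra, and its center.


n = 2 + 3 = 5
Total dim = 2^5 = 32
Even subalgebra dim = 2^4 = 16
n is odd, so center dim = 2
Sum = 32 + 16 + 2 = 50


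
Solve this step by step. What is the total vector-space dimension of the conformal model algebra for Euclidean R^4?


The conformal model of R^4 uses Cl(5,1): the 4 Euclidean generators plus two extra orthogonal generators e+ (e+^2 = +1) and e- (e-^2 = -1), from which the null vectors e0, einf are built.
Number of generators m = 4 + 2 = 6.
dim Cl(p,q) = 2^m = 2^6 = 64


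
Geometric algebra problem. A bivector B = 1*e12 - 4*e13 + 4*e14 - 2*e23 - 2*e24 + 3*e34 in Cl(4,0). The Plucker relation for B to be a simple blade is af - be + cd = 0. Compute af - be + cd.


Plucker relation: af - be + cd
a*f = 1*3 = 3
b*e = (-4)*(-2) = 8
c*d = 4*(-2) = -8
af - be + cd = 3 - 8 + (-8)
= -13


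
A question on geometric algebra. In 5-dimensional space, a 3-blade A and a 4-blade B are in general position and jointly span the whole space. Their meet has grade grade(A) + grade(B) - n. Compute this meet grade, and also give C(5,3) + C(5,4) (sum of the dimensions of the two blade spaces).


Meet grade = grade(A) + grade(B) - n
= 3 + 4 - 5 = 2
C(5,3) = 10
C(5,4) = 5
dim_A + dim_B = 10 + 5 = 15


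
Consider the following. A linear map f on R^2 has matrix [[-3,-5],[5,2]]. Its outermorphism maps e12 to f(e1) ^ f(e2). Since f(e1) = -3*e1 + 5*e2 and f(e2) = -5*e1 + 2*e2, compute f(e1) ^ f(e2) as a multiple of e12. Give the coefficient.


The outermorphism of a linear map f sends e1^e2 to f(e1)^f(e2).
f(e1) = -3*e1 + 5*e2
f(e2) = -5*e1 + 2*e2
f(e1) ^ f(e2) = (-3*e1 + 5*e2) ^ (-5*e1 + 2*e2)
= (-3)*2*e12 + 5*(-5)*e21
= (-6 - (-25))*e12
= 19*e12
Coefficient = 19


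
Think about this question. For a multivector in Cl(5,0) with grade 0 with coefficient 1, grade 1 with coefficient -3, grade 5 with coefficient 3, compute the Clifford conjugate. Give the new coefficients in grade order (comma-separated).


Clifford conjugate sign for grade k: (-1)^(k(k+1)/2)
Grade 0: (-1)^(0*1/2) = (-1)^0 = 1, coeff 1 -> 1
Grade 1: (-1)^(1*2/2) = (-1)^1 = -1, coeff -3 -> 3
Grade 5: (-1)^(5*6/2) = (-1)^15 = -1, coeff 3 -> -3
Conjugated coefficients: 1, 3, -3


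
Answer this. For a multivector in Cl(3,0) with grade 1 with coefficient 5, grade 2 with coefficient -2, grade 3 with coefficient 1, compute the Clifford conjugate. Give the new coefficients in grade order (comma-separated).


Clifford conjugate sign for grade k: (-1)^(k(k+1)/2)
Grade 1: (-1)^(1*2/2) = (-1)^1 = -1, coeff 5 -> -5
Grade 2: (-1)^(2*3/2) = (-1)^3 = -1, coeff -2 -> 2
Grade 3: (-1)^(3*4/2) = (-1)^6 = 1, coeff 1 -> 1
Conjugated coefficients: -5, 2, 1


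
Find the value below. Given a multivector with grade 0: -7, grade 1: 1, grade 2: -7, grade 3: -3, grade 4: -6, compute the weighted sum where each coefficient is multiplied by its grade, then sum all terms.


Grade-weighted sum = sum of grade_k * coefficient_k
0*(-7) = 0
1*1 = 1
2*(-7) = -14
3*(-3) = -9
4*(-6) = -24
Total = 0 + 1 + (-14) + (-9) + (-24) = -46


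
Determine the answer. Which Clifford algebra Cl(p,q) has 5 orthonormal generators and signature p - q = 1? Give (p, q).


We need p + q = 5 and p - q = 1.
Adding: 2p = 5 + 1 = 6, so p = 3.
Then q = 5 - 3 = 2.
(p, q) = (3, 2)


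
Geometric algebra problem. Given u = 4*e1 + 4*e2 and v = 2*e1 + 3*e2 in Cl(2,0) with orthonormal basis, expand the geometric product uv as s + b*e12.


Expand: (4*e1 + 4*e2)(2*e1 + 3*e2)
= 4*2*e1e1 + 4*3*e1e2 + 4*2*e2e1 + 4*3*e2e2
Using e1^2 = e2^2 = 1, e2e1 = -e1e2:
Scalar part s = 4*2 + 4*3 = 8 + 12 = 20
Bivector part b = 4*3 - 4*2 = 12 - 8 = 4
uv = 20 + 4*e12


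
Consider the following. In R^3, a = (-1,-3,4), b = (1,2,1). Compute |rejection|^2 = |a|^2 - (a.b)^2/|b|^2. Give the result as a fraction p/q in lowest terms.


|a|^2 = (-1)^2 + (-3)^2 + 4^2 = 26
|b|^2 = 1^2 + 2^2 + 1^2 = 6
a . b = (-1)*1 + (-3)*2 + 4*1 = -3
(a.b)^2 = (-3)^2 = 9
|rej|^2 = 26 - 9/6
= (156 - 9)/6
= 147/6
In lowest terms: 49/2


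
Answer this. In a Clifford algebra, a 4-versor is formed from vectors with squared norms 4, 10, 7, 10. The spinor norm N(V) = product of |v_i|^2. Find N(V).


Spinor norm N(V) = |v1|^2 * |v2|^2 * ... * |v4|^2
= 4 * 10 * 7 * 10
Running product: 4, 40, 280, 2800
N(V) = 2800


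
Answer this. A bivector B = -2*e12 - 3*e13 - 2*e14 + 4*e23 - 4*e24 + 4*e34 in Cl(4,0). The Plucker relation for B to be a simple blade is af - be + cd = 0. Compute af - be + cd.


Plucker relation: af - be + cd
a*f = (-2)*4 = -8
b*e = (-3)*(-4) = 12
c*d = (-2)*4 = -8
af - be + cd = -8 - 12 + (-8)
= -28


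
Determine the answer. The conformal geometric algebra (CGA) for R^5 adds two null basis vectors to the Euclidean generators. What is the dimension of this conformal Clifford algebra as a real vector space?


The conformal model of R^5 uses Cl(6,1): the 5 Euclidean generators plus two extra orthogonal generators e+ (e+^2 = +1) and e- (e-^2 = -1), from which the null vectors e0, einf are built.
Number of generators m = 5 + 2 = 7.
dim Cl(p,q) = 2^m = 2^7 = 128


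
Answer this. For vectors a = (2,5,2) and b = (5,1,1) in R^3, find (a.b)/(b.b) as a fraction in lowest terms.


Projection coefficient = (a . b) / (b . b)
a . b = 2*5 + 5*1 + 2*1
= 10 + 5 + 2 = 17
b . b = 5^2 + 1^2 + 1^2
= 25 + 1 + 1 = 27
Coefficient = 17/27
In lowest terms: 17/27


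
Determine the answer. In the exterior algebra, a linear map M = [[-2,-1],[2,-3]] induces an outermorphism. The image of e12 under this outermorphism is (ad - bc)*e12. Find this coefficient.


The outermorphism of a linear map f sends e1^e2 to f(e1)^f(e2).
f(e1) = -2*e1 + 2*e2
f(e2) = -1*e1 - 3*e2
f(e1) ^ f(e2) = (-2*e1 + 2*e2) ^ (-1*e1 - 3*e2)
= (-2)*(-3)*e12 + 2*(-1)*e21
= (6 - (-2))*e12
= 8*e12
Coefficient = 8


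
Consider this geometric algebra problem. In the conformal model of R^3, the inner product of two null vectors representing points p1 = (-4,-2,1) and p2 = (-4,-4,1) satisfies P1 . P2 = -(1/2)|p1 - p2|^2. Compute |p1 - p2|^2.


p1 - p2 = (0, 2, 0)
|p1 - p2|^2 = 0^2 + 2^2 + 0^2
= 0 + 4 + 0
= 4


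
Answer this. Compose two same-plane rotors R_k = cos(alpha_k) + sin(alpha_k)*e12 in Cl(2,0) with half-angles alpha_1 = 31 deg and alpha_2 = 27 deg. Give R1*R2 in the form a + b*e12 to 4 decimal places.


Same-plane rotors commute and their half-angles add:
R1*R2 = cos(a1 + a2) + sin(a1 + a2)*e12.
a1 + a2 = 31 + 27 = 58 deg
cos(58 deg) = 0.5299
sin(58 deg) = 0.8480
R1*R2 = 0.5299 + 0.8480*e12


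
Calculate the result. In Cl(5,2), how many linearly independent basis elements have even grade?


Even subalgebra dimension = 2^(n-1)
n = 5 + 2 = 7
2^(7 - 1) = 2^6 = 64
Verification: sum of C(7,k) for even k = 1 + 21 + 35 + 7 = 64
Result = 64


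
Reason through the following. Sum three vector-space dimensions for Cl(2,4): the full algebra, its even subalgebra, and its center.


n = 2 + 4 = 6
Total dim = 2^6 = 64
Even subalgebra dim = 2^5 = 32
n is even, so center dim = 1
Sum = 64 + 32 + 1 = 97


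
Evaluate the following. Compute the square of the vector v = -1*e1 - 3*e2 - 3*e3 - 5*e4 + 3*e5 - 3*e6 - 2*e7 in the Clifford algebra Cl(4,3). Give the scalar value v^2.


v^2 = sum of c_i^2 * e_i^2
Positive signature terms (e_i^2 = +1): (-1)^2 + (-3)^2 + (-3)^2 + (-5)^2 = 44
Negative signature terms (e_j^2 = -1): 3^2 + (-3)^2 + (-2)^2 = 22
v^2 = 44 - 22 = 22


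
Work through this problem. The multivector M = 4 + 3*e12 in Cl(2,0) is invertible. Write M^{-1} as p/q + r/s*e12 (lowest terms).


M = 4 + 3*e12, where e12^2 = -1.
Since M commutes with its reverse ~M = a - b*e12, M * ~M = a^2 - b^2*e12^2 = a^2 + b^2.
So M^{-1} = ~M / (a^2 + b^2) = (a - b*e12)/(a^2 + b^2).
a^2 + b^2 = 16 + 9 = 25
Scalar part = 4/25 = 4/25
Bivector coeff = -3/25 = -3/25
M^{-1} = 4/25 - 3/25*e12


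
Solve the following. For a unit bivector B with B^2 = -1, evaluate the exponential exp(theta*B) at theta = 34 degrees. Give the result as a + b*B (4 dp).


For a unit bivector B with B^2 = -1, the exponential series gives
e^(theta*B) = cos(theta) + sin(theta)*B (the GA analogue of Euler's formula).
theta = 34 degrees = 0.593412 rad
cos(34 deg) = 0.8290
sin(34 deg) = 0.5592
exp(theta*B) = 0.8290 + 0.5592*B


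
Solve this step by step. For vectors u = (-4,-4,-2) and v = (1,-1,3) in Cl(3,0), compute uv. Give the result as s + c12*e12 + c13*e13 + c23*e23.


In Cl(3,0): e_i^2 = 1, e_ie_j = -e_je_i for i != j.
Scalar part = u . v = (-4)*1 + (-4)*(-1) + (-2)*3
= -4 + 4 + (-6) = -6
e12 coeff = (-4)*(-1) - (-4)*1 = 4 - (-4) = 8
e13 coeff = (-4)*3 - (-2)*1 = -12 - (-2) = -10
e23 coeff = (-4)*3 - (-2)*(-1) = -12 - 2 = -14
uv = -6 + 8*e12 - 10*e13 - 14*e23


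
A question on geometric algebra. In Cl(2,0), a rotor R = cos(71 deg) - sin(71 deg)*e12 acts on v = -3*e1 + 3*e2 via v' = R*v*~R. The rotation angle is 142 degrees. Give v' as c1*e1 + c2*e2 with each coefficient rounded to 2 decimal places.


Rotor R = cos(71deg) - sin(71deg)*e12
Rotation angle theta = 2 * 71 = 142 degrees
v' = R*v*~R rotates v by theta.
cos(142deg) = -0.7880, sin(142deg) = 0.6157
v'_1 = -3*cos(142deg) - 3*sin(142deg)
= -3*(-0.7880) - 3*0.6157
= 0.52
v'_2 = -3*sin(142deg) + 3*cos(142deg)
= -3*0.6157 + 3*(-0.7880)
= -4.21
v' = 0.52*e1 - 4.21*e2


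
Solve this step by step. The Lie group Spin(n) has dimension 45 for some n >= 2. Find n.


dim Spin(n) = dim so(n) = n(n-1)/2.
Solve n(n-1)/2 = 45, i.e. n^2 - n - 90 = 0.
Discriminant = 1 + 8*45 = 361
n = (1 + sqrt(361))/2 = (1 + 19)/2 = 10


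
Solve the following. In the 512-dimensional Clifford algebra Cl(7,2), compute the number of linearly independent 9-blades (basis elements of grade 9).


Number of grade-k basis blades in Cl(p,q) with n = p + q is C(n, k).
n = 7 + 2 = 9
C(9, 9) = 9! / (9! * 0!)
= 362880 / (362880 * 1)
= 1


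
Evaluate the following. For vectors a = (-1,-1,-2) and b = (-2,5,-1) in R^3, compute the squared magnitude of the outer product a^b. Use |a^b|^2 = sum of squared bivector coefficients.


a wedge b = (a1*b2 - a2*b1)*e12 + (a1*b3 - a3*b1)*e13 + (a2*b3 - a3*b2)*e23
e12 coeff: (-1)*5 - (-1)*(-2) = -5 - 2 = -7
e13 coeff: (-1)*(-1) - (-2)*(-2) = 1 - 4 = -3
e23 coeff: (-1)*(-1) - (-2)*5 = 1 - (-10) = 11
|a wedge b|^2 = (-7)^2 + (-3)^2 + 11^2
= 49 + 9 + 121
= 179


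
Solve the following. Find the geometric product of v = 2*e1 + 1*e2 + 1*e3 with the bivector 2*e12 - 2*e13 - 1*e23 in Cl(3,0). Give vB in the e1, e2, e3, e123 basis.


vB has grade-1 (vector) and grade-3 (trivector) parts: vB = (v _| B) + (v ^ B).
Vector part <vB>_1:
  e1: -v2*b12 - v3*b13 = -(1)*(2) - (1)*(-2) = 0
  e2: v1*b12 - v3*b23 = (2)*(2) - (1)*(-1) = 5
  e3: v1*b13 + v2*b23 = (2)*(-2) + (1)*(-1) = -5
Trivector part <vB>_3:
  e123: v1*b23 - v2*b13 + v3*b12 = (2)*(-1) - (1)*(-2) + (1)*(2) = 2
vB = 0*e1 + 5*e2 - 5*e3 + 2*e123


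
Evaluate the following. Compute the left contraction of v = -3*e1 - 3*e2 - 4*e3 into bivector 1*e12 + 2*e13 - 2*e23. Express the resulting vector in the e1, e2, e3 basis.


Left contraction v _| B = <vB>_1 (grade-1 part of the geometric product vB).
Using e1_|e12 = e2, e2_|e12 = -e1, e1_|e13 = e3, e3_|e13 = -e1, e2_|e23 = e3, e3_|e23 = -e2:
e1 coeff: -v2*b12 - v3*b13 = -(-3)*(1) - (-4)*(2) = 11
e2 coeff: v1*b12 - v3*b23 = (-3)*(1) - (-4)*(-2) = -11
e3 coeff: v1*b13 + v2*b23 = (-3)*(2) + (-3)*(-2) = 0
v _| B = 11*e1 - 11*e2 + 0*e3


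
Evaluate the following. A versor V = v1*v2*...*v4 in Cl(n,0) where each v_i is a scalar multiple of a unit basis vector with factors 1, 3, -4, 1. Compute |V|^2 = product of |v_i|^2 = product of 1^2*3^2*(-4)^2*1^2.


Each vector v_i has |v_i|^2 = s_i^2
Squared scales: 1^2 = 1, 3^2 = 9, (-4)^2 = 16, 1^2 = 1
|V|^2 = 1 * 9 * 16 * 1
= 144


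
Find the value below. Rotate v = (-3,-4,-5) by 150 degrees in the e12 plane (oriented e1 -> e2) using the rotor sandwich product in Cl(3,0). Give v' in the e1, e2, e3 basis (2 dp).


Rotor R = cos(75deg) - sin(75deg)*e12
Rotation angle theta = 2 * 75 = 150 degrees in the e12 plane (e1 -> e2).
The component perpendicular to the plane (e3) is invariant: v'_3 = v3 = -5.00
cos(150deg) = -0.8660, sin(150deg) = 0.5000
v'_1 = v1*cos(theta) - v2*sin(theta) = -3*(-0.8660) - (-4)*0.5000 = 4.60
v'_2 = v1*sin(theta) + v2*cos(theta) = -3*0.5000 + (-4)*(-0.8660) = 1.96
v' = 4.60*e1 + 1.96*e2 - 5.00*e3


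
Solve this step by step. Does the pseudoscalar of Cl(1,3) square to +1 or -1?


The pseudoscalar I = e1...e_n (product of all n generators) of Cl(p,q) satisfies I^2 = (-1)^(q + n(n-1)/2).
p = 1, q = 3, n = p + q = 4
n(n-1)/2 = 4 * 3 / 2 = 6
Exponent = q + n(n-1)/2 = 3 + 6 = 9
I^2 = (-1)^9 = -1


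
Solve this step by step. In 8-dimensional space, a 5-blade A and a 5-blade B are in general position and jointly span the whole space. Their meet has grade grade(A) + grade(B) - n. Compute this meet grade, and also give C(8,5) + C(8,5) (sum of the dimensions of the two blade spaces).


Meet grade = grade(A) + grade(B) - n
= 5 + 5 - 8 = 2
C(8,5) = 56
C(8,5) = 56
dim_A + dim_B = 56 + 56 = 112
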